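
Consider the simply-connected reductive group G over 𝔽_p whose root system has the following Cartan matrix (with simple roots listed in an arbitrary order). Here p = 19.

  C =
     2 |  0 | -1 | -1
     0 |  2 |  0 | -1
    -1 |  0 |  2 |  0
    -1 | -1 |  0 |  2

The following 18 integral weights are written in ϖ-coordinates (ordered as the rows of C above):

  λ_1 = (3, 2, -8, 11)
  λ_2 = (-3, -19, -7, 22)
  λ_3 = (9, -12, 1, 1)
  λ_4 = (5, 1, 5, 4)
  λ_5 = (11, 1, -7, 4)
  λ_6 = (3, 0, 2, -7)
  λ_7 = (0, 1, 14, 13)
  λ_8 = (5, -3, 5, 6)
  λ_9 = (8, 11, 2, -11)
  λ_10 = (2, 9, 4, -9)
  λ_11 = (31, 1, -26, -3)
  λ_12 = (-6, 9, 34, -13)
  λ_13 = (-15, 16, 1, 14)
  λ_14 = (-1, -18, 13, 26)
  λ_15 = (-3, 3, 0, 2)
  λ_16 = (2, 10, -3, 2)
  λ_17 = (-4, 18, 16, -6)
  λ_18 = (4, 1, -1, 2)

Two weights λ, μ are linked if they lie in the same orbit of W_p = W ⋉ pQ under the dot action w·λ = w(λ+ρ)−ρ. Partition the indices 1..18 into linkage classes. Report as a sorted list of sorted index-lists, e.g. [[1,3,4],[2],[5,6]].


Cartan matrix: type A_4 (|W|=120); un-permuting the 4 rows.

W_19-reps of the 18 weights in Ā_19 (same 4-coord order as C):

  [1] (3, 3, 4, 9)
  [2] (1, 11, 2, 3)
  [3] (1, 2, 2, 9)
  [4] (6, 2, 6, 5)
  [5] (6, 2, 6, 5)
  [6] (1, 4, 1, 1)
  [7] (1, 11, 2, 3)
  [8] (6, 2, 6, 5)
  [9] (1, 2, 2, 9)
  [10] (5, 2, 0, 3)
  [11] (6, 2, 6, 5)
  [12] (1, 2, 2, 9)
  [13] (1, 4, 1, 1)
  [14] (5, 2, 0, 3)
  [15] (1, 4, 1, 1)
  [16] (1, 11, 2, 3)
  [17] (5, 2, 0, 3)
  [18] (5, 2, 0, 3)

Partition of {1..18} into 6 W_19-dot-orbits:

[[1], [2, 7, 16], [3, 9, 12], [4, 5, 8, 11], [6, 13, 15], [10, 14, 17, 18]]


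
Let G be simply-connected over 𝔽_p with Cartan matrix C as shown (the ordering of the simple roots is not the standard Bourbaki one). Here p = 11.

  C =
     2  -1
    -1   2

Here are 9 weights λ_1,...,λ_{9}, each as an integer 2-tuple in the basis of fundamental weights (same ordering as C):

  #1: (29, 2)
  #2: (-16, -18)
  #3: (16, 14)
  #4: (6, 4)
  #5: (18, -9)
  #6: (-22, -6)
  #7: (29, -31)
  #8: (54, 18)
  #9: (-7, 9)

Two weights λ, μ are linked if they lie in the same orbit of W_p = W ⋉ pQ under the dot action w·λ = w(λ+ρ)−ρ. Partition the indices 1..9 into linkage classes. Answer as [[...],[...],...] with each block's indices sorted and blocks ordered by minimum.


A_2 Cartan matrix, 2 simple roots permuted; ρ=(1,1).

Alcove-folded reps (p=11, 9 weights, presented ϖ-order):

  λ_1 → (3, 0);  λ_2 → (6, 4);  λ_3 → (6, 4);  λ_4 → (6, 4);  λ_5 → (3, 0);  λ_6 → (6, 4);  λ_7 → (3, 0);  λ_8 → (3, 0);  λ_9 → (6, 4)

Linkage partition of the 9 weights (2 classes, p=11):

[[1, 5, 7, 8], [2, 3, 4, 6, 9]]


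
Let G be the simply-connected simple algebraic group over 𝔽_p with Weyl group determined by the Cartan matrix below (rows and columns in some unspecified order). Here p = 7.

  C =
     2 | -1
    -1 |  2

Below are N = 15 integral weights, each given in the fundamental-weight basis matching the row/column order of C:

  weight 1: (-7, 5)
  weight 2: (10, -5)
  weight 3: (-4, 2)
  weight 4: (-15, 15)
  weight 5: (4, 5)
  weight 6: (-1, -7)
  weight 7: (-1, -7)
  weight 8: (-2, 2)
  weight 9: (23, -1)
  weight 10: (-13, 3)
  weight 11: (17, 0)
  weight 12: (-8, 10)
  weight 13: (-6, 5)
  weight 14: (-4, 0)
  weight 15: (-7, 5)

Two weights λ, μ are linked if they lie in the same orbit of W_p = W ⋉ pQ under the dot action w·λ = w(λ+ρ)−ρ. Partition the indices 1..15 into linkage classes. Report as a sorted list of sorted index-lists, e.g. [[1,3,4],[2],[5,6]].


Root system A_2: the 2×2 matrix C matches after relabeling.

Each λ_j+ρ reduced to Ā_7; 2-tuples below use C's row order:

  λ_1 → (6, 0)
  λ_2 → (3, 0)
  λ_3 → (3, 0)
  λ_4 → (2, 5)
  λ_5 → (1, 2)
  λ_6 → (6, 0)
  λ_7 → (6, 0)
  λ_8 → (1, 2)
  λ_9 → (3, 0)
  λ_10 → (1, 2)
  λ_11 → (1, 2)
  λ_12 → (3, 0)
  λ_13 → (5, 1)
  λ_14 → (1, 2)
  λ_15 → (6, 0)

Grouping the 15 weights by Ā_7-representative: 5 linkage classes.

[[1, 6, 7, 15], [2, 3, 9, 12], [4], [5, 8, 10, 11, 14], [13]]


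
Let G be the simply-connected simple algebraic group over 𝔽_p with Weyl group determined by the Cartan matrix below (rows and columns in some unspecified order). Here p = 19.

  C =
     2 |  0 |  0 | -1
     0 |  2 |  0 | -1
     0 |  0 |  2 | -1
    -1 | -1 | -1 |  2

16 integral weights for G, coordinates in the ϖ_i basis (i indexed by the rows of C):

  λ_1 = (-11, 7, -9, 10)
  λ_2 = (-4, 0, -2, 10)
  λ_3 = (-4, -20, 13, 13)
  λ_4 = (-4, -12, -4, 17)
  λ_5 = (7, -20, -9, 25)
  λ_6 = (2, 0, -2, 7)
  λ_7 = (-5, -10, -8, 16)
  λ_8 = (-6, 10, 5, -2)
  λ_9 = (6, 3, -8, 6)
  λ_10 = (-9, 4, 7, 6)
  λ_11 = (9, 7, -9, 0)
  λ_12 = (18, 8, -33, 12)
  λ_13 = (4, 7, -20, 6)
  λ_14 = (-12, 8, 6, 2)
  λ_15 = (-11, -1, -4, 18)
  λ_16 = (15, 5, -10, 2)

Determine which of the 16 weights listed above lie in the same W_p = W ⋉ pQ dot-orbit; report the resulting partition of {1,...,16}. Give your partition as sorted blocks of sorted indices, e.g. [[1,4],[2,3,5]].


Type D_4, rank 4, |W|=192; reorder rows/cols to standard.

W_19-reps of the 16 weights in Ā_19 (same 4-coord order as C):

    [1] (3, 1, 1, 7)
    [2] (3, 1, 1, 7)
    [3] (1, 5, 0, 5)
    [4] (3, 11, 3, 1)
    [5] (7, 4, 7, 0)
    [6] (3, 1, 1, 7)
    [7] (1, 6, 4, 3)
    [8] (1, 5, 0, 5)
    [9] (7, 4, 7, 0)
    [10] (7, 4, 7, 0)
    [11] (3, 1, 1, 7)
    [12] (10, 0, 3, 0)
    [13] (7, 4, 7, 0)
    [14] (3, 1, 1, 7)
    [15] (10, 0, 3, 0)
    [16] (10, 0, 3, 0)

6 distinct reps among the 16 weights ⇒ 6 W_19-linkage classes:

[[1, 2, 6, 11, 14], [3, 8], [4], [5, 9, 10, 13], [7], [12, 15, 16]]


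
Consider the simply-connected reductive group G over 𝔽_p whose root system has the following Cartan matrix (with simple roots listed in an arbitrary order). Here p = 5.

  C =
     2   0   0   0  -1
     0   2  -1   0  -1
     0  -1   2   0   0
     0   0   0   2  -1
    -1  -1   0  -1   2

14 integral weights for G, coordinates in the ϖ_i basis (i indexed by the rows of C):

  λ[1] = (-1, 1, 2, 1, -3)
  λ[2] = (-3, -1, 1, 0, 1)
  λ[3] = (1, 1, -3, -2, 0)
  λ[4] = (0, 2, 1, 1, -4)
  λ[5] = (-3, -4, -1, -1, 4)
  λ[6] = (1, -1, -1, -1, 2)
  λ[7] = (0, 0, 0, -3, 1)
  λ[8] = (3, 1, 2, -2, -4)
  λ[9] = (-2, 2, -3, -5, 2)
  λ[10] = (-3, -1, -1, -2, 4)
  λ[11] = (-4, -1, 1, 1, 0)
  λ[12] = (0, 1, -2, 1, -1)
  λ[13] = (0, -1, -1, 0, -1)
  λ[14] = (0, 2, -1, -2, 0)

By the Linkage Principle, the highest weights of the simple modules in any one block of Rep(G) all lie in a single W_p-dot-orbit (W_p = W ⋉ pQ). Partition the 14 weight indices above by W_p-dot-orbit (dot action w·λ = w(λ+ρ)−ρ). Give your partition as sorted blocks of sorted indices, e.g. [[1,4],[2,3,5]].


C ↔ D_5 under row/col permutation; |W(D_5)| = 1920.

Alcove-folded reps (p=5, 14 weights, presented ϖ-order):

  λ_1 → (2, 0, 3, 0, 0) · λ_2 → (2, 0, 2, 1, 0) · λ_3 → (2, 0, 2, 1, 0) · λ_4 → (2, 0, 2, 1, 0) · λ_5 → (2, 0, 3, 0, 0) · λ_6 → (2, 0, 3, 0, 0) · λ_7 → (1, 0, 1, 2, 0) · λ_8 → (1, 0, 1, 2, 0) · λ_9 → (1, 0, 1, 2, 0) · λ_10 → (2, 0, 2, 1, 0) · λ_11 → (1, 2, 0, 0, 0) · λ_12 → (1, 0, 1, 2, 0) · λ_13 → (1, 0, 0, 1, 0) · λ_14 → (1, 0, 0, 1, 0)

Linkage partition of the 14 weights (5 classes, p=5):

[[1, 5, 6], [2, 3, 4, 10], [7, 8, 9, 12], [11], [13, 14]]


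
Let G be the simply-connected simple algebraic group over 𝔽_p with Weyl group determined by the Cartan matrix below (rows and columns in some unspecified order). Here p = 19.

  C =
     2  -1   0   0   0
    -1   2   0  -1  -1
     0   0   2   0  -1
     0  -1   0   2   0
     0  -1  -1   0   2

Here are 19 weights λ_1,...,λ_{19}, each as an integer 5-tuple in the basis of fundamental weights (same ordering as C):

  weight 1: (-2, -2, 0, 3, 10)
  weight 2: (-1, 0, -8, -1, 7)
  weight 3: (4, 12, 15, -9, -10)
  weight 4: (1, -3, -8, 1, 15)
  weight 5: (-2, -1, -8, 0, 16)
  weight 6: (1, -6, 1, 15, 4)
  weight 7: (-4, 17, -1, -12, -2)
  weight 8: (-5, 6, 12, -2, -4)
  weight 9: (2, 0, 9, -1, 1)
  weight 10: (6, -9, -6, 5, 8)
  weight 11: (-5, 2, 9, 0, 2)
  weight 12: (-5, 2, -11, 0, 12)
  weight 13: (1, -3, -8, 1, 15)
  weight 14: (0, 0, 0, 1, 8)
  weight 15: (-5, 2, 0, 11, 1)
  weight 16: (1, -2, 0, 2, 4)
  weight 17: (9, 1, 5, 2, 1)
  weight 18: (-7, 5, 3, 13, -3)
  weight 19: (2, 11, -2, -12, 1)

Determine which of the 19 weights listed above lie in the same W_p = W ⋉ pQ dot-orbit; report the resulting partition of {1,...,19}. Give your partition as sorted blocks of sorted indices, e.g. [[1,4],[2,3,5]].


C ↔ D_5 under row/col permutation; |W(D_5)| = 1920.

Folding the 19 weights λ_j+ρ into Ā_19 (reps in the given 5-coord order):

  λ_1+ρ ↦ (1, 1, 1, 2, 4);  λ_2+ρ ↦ (0, 1, 7, 0, 1);  λ_3+ρ ↦ (1, 1, 1, 2, 4);  λ_4+ρ ↦ (0, 2, 7, 0, 1);  λ_5+ρ ↦ (0, 1, 7, 0, 1);  λ_6+ρ ↦ (3, 1, 1, 11, 1);  λ_7+ρ ↦ (3, 1, 1, 11, 1);  λ_8+ρ ↦ (3, 1, 10, 0, 2);  λ_9+ρ ↦ (3, 1, 10, 0, 2);  λ_10+ρ ↦ (1, 1, 1, 2, 4);  λ_11+ρ ↦ (3, 1, 10, 0, 2);  λ_12+ρ ↦ (3, 1, 10, 0, 2);  λ_13+ρ ↦ (0, 2, 7, 0, 1);  λ_14+ρ ↦ (1, 1, 1, 2, 4);  λ_15+ρ ↦ (3, 1, 1, 11, 1);  λ_16+ρ ↦ (1, 1, 1, 2, 4);  λ_17+ρ ↦ (6, 3, 0, 1, 2);  λ_18+ρ ↦ (3, 1, 1, 11, 1);  λ_19+ρ ↦ (3, 1, 1, 11, 1)

Linkage partition of the 19 weights (6 classes, p=19):

[[1, 3, 10, 14, 16], [2, 5], [4, 13], [6, 7, 15, 18, 19], [8, 9, 11, 12], [17]]


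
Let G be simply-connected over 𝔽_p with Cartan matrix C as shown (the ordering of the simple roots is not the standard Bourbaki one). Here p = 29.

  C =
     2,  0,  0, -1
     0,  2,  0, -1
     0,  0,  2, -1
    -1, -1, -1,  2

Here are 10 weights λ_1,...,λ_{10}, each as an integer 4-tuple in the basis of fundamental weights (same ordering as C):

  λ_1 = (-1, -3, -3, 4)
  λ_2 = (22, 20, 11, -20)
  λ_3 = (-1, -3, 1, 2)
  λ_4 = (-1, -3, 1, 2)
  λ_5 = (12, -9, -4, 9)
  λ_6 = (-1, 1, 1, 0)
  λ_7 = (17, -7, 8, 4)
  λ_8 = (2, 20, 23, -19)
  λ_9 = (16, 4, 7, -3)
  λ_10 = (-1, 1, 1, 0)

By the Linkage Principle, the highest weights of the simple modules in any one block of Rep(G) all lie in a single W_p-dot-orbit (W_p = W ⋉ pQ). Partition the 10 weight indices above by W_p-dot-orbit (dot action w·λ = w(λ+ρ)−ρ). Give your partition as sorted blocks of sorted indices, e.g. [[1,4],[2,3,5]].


C ↔ D_4 under row/col permutation; |W(D_4)| = 192.

Folding the 10 weights λ_j+ρ into Ā_29 (reps in the given 4-coord order):

  [1] (0, 2, 2, 1)
  [2] (4, 2, 7, 4)
  [3] (0, 2, 2, 1)
  [4] (0, 2, 2, 1)
  [5] (12, 7, 2, 1)
  [6] (0, 2, 2, 1)
  [7] (15, 3, 6, 2)
  [8] (15, 3, 6, 2)
  [9] (15, 3, 6, 2)
  [10] (0, 2, 2, 1)

These 10 weights hit 4 W_29-dot-orbits; sizes (5, 1, 1, 3):

[[1, 3, 4, 6, 10], [2], [5], [7, 8, 9]]


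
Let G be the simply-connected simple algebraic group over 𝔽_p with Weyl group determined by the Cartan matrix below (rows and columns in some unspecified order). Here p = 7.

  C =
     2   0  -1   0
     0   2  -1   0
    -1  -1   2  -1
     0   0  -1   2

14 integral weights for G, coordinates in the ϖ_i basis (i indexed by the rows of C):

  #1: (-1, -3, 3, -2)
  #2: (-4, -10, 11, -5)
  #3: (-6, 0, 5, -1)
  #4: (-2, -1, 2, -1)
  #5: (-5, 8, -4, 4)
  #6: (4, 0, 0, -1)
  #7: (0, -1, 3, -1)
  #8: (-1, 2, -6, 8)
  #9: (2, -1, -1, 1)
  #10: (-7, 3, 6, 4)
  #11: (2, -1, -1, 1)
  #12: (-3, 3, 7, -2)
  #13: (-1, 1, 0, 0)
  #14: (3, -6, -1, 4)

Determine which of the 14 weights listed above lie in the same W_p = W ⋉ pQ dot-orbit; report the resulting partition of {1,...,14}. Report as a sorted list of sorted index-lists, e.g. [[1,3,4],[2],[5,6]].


Root system D_4: the 4×4 matrix C matches after relabeling.

Each λ_j+ρ reduced to Ā_7; 4-tuples below use C's row order:

  λ_1+ρ ↦ (0, 2, 1, 1) · λ_2+ρ ↦ (0, 2, 1, 1) · λ_3+ρ ↦ (5, 1, 0, 0) · λ_4+ρ ↦ (1, 0, 2, 0) · λ_5+ρ ↦ (1, 0, 2, 0) · λ_6+ρ ↦ (5, 1, 0, 0) · λ_7+ρ ↦ (1, 0, 2, 0) · λ_8+ρ ↦ (3, 0, 0, 2) · λ_9+ρ ↦ (3, 0, 0, 2) · λ_10+ρ ↦ (0, 2, 1, 1) · λ_11+ρ ↦ (3, 0, 0, 2) · λ_12+ρ ↦ (0, 2, 1, 1) · λ_13+ρ ↦ (0, 2, 1, 1) · λ_14+ρ ↦ (1, 0, 2, 0)

Partition of {1..14} into 4 W_7-dot-orbits:

[[1, 2, 10, 12, 13], [3, 6], [4, 5, 7, 14], [8, 9, 11]]


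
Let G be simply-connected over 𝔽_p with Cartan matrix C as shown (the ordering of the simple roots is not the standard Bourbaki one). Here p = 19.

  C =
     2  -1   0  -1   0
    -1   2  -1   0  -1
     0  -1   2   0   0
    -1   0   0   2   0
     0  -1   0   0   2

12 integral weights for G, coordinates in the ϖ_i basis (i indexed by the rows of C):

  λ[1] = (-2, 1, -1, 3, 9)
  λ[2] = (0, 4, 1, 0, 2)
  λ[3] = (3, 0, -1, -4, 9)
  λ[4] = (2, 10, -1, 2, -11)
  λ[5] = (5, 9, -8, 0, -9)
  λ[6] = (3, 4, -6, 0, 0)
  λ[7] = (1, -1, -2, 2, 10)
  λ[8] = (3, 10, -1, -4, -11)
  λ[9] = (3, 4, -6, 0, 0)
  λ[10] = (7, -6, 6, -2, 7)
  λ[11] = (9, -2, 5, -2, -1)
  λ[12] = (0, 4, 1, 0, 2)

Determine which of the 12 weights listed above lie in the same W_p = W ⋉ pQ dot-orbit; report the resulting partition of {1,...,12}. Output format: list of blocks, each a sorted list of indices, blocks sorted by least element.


Cartan matrix: type D_5 (|W|=1920); un-permuting the 5 rows.

λ_j+ρ reflected into Ā_19 (⟨·,θ^∨⟩≤19); 5-tuples as given:

    1: (1, 1, 0, 3, 10)
    2: (1, 5, 2, 1, 3)
    3: (1, 1, 0, 3, 10)
    4: (1, 1, 0, 3, 10)
    5: (1, 5, 2, 1, 3)
    6: (4, 0, 5, 1, 1)
    7: (1, 1, 0, 3, 10)
    8: (1, 1, 0, 3, 10)
    9: (4, 0, 5, 1, 1)
    10: (1, 5, 2, 1, 3)
    11: (4, 0, 5, 1, 1)
    12: (1, 5, 2, 1, 3)

Grouping the 12 weights by Ā_19-representative: 3 linkage classes.

[[1, 3, 4, 7, 8], [2, 5, 10, 12], [6, 9, 11]]


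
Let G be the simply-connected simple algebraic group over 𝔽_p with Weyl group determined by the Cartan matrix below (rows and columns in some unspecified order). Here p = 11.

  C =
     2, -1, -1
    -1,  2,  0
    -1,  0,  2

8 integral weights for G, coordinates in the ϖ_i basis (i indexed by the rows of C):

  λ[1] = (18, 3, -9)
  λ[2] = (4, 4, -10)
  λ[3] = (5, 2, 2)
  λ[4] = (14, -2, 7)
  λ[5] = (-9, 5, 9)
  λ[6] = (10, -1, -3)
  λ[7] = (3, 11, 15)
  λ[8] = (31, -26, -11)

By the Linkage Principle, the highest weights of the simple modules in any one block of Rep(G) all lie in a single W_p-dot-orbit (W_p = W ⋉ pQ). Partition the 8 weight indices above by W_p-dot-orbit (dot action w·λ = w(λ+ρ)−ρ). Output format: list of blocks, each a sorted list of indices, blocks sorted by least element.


A_3 Cartan matrix, 3 simple roots permuted; ρ=(1,1,1).

Folding the 8 weights λ_j+ρ into Ā_11 (reps in the given 3-coord order):

  λ_1 → (1, 7, 3);  λ_2 → (4, 1, 5);  λ_3 → (6, 2, 2);  λ_4 → (1, 7, 0);  λ_5 → (6, 2, 2);  λ_6 → (9, 0, 2);  λ_7 → (4, 1, 5);  λ_8 → (1, 7, 0)

Grouping the 8 weights by Ā_11-representative: 5 linkage classes.

[[1], [2, 7], [3, 5], [4, 8], [6]]


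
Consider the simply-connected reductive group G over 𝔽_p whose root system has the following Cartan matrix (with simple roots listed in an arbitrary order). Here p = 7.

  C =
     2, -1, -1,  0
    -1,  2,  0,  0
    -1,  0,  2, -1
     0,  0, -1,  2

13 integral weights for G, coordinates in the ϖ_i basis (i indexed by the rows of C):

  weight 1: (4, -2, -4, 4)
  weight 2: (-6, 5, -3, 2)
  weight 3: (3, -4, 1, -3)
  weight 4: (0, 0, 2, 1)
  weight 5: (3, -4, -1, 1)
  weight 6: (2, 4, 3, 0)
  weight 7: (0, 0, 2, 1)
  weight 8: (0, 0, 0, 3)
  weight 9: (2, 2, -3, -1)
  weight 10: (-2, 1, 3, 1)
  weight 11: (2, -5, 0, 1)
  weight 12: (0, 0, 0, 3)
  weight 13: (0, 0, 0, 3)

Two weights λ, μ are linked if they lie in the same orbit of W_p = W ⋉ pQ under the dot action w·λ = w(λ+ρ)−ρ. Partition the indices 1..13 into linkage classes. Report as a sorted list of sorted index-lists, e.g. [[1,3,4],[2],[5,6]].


A_4 Cartan matrix, 4 simple roots permuted; ρ=(1,1,1,1).

W_7-reps of the 13 weights in Ā_7 (same 4-coord order as C):

  λ_1+ρ ↦ (1, 1, 3, 2) · λ_2+ρ ↦ (1, 1, 1, 4) · λ_3+ρ ↦ (1, 3, 0, 2) · λ_4+ρ ↦ (1, 1, 3, 2) · λ_5+ρ ↦ (1, 3, 0, 2) · λ_6+ρ ↦ (1, 1, 1, 4) · λ_7+ρ ↦ (1, 1, 3, 2) · λ_8+ρ ↦ (1, 1, 1, 4) · λ_9+ρ ↦ (1, 3, 0, 2) · λ_10+ρ ↦ (1, 1, 3, 2) · λ_11+ρ ↦ (1, 3, 0, 2) · λ_12+ρ ↦ (1, 1, 1, 4) · λ_13+ρ ↦ (1, 1, 1, 4)

Partition of {1..13} into 3 W_7-dot-orbits:

[[1, 4, 7, 10], [2, 6, 8, 12, 13], [3, 5, 9, 11]]


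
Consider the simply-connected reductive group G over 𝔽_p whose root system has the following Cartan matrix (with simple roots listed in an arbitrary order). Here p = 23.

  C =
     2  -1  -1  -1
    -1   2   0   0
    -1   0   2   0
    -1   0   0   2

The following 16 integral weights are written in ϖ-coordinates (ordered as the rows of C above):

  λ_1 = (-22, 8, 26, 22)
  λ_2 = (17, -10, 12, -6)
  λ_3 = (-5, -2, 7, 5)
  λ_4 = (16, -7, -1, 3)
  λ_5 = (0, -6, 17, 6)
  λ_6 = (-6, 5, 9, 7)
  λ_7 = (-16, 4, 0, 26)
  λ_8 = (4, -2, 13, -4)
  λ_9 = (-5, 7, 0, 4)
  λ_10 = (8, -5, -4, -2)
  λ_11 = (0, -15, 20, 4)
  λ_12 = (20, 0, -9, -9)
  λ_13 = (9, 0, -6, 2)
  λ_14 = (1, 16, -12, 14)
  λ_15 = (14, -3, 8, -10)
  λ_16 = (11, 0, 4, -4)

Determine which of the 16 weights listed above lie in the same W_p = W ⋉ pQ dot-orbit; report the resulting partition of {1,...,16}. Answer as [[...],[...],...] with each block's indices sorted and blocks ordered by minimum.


D_4 Cartan matrix, 4 simple roots permuted; ρ=(1,1,1,1).

Each λ_j+ρ reduced to Ā_23; 4-tuples below use C's row order:

  1: (2, 6, 0, 4);  2: (5, 1, 5, 3);  3: (1, 4, 3, 1);  4: (2, 6, 0, 4);  5: (1, 1, 14, 3);  6: (5, 1, 5, 3);  7: (5, 1, 5, 3);  8: (1, 1, 14, 3);  9: (1, 4, 3, 1);  10: (1, 4, 3, 1);  11: (1, 1, 8, 8);  12: (1, 1, 8, 8);  13: (5, 1, 5, 3);  14: (2, 6, 0, 4);  15: (1, 1, 8, 8);  16: (5, 1, 5, 3)

5 distinct reps among the 16 weights ⇒ 5 W_23-linkage classes:

[[1, 4, 14], [2, 6, 7, 13, 16], [3, 9, 10], [5, 8], [11, 12, 15]]


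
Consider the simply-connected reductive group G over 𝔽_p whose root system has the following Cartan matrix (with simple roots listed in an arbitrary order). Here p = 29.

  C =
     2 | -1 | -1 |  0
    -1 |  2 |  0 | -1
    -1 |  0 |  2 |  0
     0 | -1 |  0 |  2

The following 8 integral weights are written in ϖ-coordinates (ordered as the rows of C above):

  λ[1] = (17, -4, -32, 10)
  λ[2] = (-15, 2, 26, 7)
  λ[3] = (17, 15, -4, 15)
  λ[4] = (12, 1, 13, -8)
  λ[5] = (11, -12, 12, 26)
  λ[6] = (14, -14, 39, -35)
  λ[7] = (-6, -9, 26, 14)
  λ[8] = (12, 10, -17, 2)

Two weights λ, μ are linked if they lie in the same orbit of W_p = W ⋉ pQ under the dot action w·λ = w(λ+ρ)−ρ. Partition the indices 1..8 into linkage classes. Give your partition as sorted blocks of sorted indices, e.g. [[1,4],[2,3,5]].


C ↔ A_4 under row/col permutation; |W(A_4)| = 120.

Each λ_j+ρ reduced to Ā_29; 4-tuples below use C's row order:

  λ_1+ρ ↦ (3, 8, 13, 3)
  λ_2+ρ ↦ (3, 8, 13, 3)
  λ_3+ρ ↦ (3, 8, 13, 3)
  λ_4+ρ ↦ (8, 5, 14, 2)
  λ_5+ρ ↦ (1, 11, 1, 4)
  λ_6+ρ ↦ (3, 8, 13, 3)
  λ_7+ρ ↦ (8, 5, 14, 2)
  λ_8+ρ ↦ (3, 8, 13, 3)

Linkage partition of the 8 weights (3 classes, p=29):

[[1, 2, 3, 6, 8], [4, 7], [5]]


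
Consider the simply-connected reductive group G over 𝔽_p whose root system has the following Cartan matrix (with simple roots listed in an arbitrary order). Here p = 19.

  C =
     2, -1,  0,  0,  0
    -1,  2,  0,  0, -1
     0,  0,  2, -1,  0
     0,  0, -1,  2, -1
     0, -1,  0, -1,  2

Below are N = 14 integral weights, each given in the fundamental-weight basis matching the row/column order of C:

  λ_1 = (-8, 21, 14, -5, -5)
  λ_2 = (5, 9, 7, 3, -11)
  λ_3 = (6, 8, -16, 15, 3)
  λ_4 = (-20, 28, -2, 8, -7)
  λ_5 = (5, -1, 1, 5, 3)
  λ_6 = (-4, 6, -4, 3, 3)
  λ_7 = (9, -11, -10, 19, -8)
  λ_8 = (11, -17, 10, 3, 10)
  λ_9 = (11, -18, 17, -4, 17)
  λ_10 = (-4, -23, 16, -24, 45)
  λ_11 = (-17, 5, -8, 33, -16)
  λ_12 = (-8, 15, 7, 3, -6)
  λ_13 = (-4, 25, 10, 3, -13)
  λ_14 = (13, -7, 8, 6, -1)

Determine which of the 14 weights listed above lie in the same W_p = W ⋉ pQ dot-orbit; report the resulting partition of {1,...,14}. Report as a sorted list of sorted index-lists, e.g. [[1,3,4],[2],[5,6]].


Root system A_5: the 5×5 matrix C matches after relabeling.

W_19-reps of the 14 weights in Ā_19 (same 5-coord order as C):

  λ_1 → (3, 4, 3, 1, 4)
  λ_2 → (6, 0, 2, 6, 4)
  λ_3 → (9, 1, 1, 1, 2)
  λ_4 → (6, 0, 2, 6, 4)
  λ_5 → (6, 0, 2, 6, 4)
  λ_6 → (3, 4, 3, 1, 4)
  λ_7 → (6, 0, 2, 6, 4)
  λ_8 → (3, 4, 3, 1, 4)
  λ_9 → (9, 1, 1, 1, 2)
  λ_10 → (1, 1, 11, 2, 2)
  λ_11 → (6, 0, 2, 6, 4)
  λ_12 → (3, 4, 3, 1, 4)
  λ_13 → (3, 4, 3, 1, 4)
  λ_14 → (3, 0, 4, 1, 6)

Partition of {1..14} into 5 W_19-dot-orbits:

[[1, 6, 8, 12, 13], [2, 4, 5, 7, 11], [3, 9], [10], [14]]


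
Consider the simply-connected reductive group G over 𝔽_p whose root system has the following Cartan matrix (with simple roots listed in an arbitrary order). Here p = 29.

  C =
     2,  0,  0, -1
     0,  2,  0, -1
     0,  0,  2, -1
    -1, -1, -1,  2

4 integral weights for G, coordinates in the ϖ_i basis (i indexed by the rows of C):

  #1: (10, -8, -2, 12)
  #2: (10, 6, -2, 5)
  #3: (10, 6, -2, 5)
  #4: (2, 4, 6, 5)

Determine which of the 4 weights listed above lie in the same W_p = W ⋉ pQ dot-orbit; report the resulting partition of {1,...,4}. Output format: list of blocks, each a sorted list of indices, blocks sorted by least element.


C ↔ D_4 under row/col permutation; |W(D_4)| = 192.

Each λ_j+ρ reduced to Ā_29; 4-tuples below use C's row order:

  [1] (11, 7, 1, 5) · [2] (11, 7, 1, 5) · [3] (11, 7, 1, 5) · [4] (3, 5, 7, 6)

2 distinct reps among the 4 weights ⇒ 2 W_29-linkage classes:

[[1, 2, 3], [4]]


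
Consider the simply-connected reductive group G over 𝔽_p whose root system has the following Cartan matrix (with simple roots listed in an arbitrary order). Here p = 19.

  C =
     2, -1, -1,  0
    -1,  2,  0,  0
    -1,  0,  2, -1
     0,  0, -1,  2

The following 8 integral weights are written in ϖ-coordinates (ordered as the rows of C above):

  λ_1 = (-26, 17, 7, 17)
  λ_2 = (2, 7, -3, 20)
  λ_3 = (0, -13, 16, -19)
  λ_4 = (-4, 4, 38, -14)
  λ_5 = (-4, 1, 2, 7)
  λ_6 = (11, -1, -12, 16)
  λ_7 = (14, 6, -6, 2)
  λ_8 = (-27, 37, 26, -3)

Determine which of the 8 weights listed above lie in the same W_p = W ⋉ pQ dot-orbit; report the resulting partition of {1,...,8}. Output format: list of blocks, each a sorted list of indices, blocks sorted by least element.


A_4 Cartan matrix, 4 simple roots permuted; ρ=(1,1,1,1).

Each λ_j+ρ reduced to Ā_19; 4-tuples below use C's row order:

    [1] (1, 0, 11, 6)
    [2] (2, 1, 0, 8)
    [3] (1, 0, 11, 6)
    [4] (10, 4, 2, 1)
    [5] (2, 1, 0, 8)
    [6] (1, 0, 11, 6)
    [7] (10, 4, 2, 1)
    [8] (1, 0, 11, 6)

Linkage partition of the 8 weights (3 classes, p=19):

[[1, 3, 6, 8], [2, 5], [4, 7]]


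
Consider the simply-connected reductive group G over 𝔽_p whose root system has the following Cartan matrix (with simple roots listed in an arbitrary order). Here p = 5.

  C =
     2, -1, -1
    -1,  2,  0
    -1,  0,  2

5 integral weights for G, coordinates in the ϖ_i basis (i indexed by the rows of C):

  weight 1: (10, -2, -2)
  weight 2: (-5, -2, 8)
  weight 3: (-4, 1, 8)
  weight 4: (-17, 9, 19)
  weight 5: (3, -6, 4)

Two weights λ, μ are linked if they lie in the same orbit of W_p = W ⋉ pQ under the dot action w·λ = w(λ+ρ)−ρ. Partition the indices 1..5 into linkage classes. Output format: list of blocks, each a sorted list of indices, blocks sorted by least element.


C ↔ A_3 under row/col permutation; |W(A_3)| = 24.

W_5-reps of the 5 weights in Ā_5 (same 3-coord order as C):

  [1] (1, 0, 0)
  [2] (1, 0, 0)
  [3] (1, 2, 1)
  [4] (1, 0, 0)
  [5] (1, 0, 0)

The 5 indices split into 2 linkage classes (same alcove rep ⇔ same W_5-dot-orbit):

[[1, 2, 4, 5], [3]]


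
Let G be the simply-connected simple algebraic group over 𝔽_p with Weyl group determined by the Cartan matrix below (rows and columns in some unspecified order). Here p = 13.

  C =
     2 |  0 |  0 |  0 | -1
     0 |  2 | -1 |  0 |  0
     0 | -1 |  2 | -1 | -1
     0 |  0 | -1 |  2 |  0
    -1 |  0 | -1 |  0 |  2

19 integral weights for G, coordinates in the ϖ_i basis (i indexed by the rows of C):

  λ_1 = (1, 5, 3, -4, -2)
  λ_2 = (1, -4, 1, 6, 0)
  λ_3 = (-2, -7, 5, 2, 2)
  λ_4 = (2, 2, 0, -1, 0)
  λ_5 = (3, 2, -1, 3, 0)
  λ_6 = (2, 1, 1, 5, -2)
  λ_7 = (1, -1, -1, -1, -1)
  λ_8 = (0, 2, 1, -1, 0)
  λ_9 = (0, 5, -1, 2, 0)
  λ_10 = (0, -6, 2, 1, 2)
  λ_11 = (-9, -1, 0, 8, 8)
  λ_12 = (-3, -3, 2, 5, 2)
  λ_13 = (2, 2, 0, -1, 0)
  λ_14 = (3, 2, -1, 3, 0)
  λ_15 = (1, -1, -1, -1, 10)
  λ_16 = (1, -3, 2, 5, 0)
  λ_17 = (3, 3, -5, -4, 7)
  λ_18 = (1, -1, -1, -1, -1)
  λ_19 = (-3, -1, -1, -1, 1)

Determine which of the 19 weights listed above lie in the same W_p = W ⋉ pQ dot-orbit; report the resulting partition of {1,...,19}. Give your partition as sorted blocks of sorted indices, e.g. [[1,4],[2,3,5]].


C ↔ D_5 under row/col permutation; |W(D_5)| = 1920.

W_13-reps of the 19 weights in Ā_13 (same 5-coord order as C):

    λ_1 → (1, 6, 0, 3, 1)
    λ_2 → (2, 2, 1, 6, 0)
    λ_3 → (1, 6, 0, 3, 1)
    λ_4 → (3, 3, 1, 0, 1)
    λ_5 → (4, 3, 0, 4, 1)
    λ_6 → (2, 2, 1, 6, 0)
    λ_7 → (2, 0, 0, 0, 0)
    λ_8 → (1, 3, 2, 0, 1)
    λ_9 → (1, 6, 0, 3, 1)
    λ_10 → (1, 3, 2, 0, 1)
    λ_11 → (1, 6, 0, 3, 1)
    λ_12 → (2, 2, 1, 6, 0)
    λ_13 → (3, 3, 1, 0, 1)
    λ_14 → (4, 3, 0, 4, 1)
    λ_15 → (2, 0, 0, 0, 0)
    λ_16 → (2, 2, 1, 6, 0)
    λ_17 → (4, 3, 0, 4, 1)
    λ_18 → (2, 0, 0, 0, 0)
    λ_19 → (2, 0, 0, 0, 0)

6 distinct reps among the 19 weights ⇒ 6 W_13-linkage classes:

[[1, 3, 9, 11], [2, 6, 12, 16], [4, 13], [5, 14, 17], [7, 15, 18, 19], [8, 10]]


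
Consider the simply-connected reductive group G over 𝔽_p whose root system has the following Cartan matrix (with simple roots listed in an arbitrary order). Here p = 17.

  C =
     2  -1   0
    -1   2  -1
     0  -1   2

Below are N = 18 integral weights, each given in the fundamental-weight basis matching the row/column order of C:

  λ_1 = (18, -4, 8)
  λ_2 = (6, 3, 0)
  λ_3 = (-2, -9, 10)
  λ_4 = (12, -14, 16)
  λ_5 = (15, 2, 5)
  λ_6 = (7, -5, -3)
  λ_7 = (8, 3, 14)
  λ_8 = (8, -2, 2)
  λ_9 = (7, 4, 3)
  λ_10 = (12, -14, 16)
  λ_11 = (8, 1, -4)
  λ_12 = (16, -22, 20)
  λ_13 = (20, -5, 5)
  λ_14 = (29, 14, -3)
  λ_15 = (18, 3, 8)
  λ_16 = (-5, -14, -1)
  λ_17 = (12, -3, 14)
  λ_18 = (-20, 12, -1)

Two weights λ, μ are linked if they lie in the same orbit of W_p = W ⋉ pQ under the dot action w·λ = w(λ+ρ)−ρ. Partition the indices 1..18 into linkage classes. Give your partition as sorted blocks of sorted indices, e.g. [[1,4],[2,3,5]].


A_3 Cartan matrix, 3 simple roots permuted; ρ=(1,1,1).

Folding the 18 weights λ_j+ρ into Ā_17 (reps in the given 3-coord order):

    [1] (8, 1, 2)
    [2] (7, 4, 1)
    [3] (8, 1, 2)
    [4] (0, 13, 4)
    [5] (8, 1, 2)
    [6] (2, 2, 4)
    [7] (2, 2, 4)
    [8] (8, 1, 2)
    [9] (8, 5, 4)
    [10] (0, 13, 4)
    [11] (8, 1, 2)
    [12] (0, 13, 4)
    [13] (11, 0, 4)
    [14] (2, 2, 4)
    [15] (2, 2, 4)
    [16] (0, 13, 4)
    [17] (2, 2, 4)
    [18] (11, 0, 4)

Grouping the 18 weights by Ā_17-representative: 6 linkage classes.

[[1, 3, 5, 8, 11], [2], [4, 10, 12, 16], [6, 7, 14, 15, 17], [9], [13, 18]]


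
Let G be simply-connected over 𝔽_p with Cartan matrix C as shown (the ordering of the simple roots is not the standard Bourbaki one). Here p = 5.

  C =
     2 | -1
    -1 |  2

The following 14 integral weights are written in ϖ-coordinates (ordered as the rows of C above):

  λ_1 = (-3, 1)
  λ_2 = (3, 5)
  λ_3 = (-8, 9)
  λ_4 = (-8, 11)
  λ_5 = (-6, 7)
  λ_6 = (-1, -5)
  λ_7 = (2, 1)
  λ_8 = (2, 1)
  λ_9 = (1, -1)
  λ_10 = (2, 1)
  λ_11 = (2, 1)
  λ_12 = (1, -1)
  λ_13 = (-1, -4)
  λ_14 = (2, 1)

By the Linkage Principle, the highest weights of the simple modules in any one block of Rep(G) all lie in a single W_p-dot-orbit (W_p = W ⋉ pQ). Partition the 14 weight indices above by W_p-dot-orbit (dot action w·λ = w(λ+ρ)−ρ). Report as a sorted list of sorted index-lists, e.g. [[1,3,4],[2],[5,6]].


C ↔ A_2 under row/col permutation; |W(A_2)| = 6.

Each λ_j+ρ reduced to Ā_5; 2-tuples below use C's row order:

  1: (2, 0) · 2: (1, 0) · 3: (0, 2) · 4: (2, 0) · 5: (2, 0) · 6: (4, 0) · 7: (3, 2) · 8: (3, 2) · 9: (2, 0) · 10: (3, 2) · 11: (3, 2) · 12: (2, 0) · 13: (3, 0) · 14: (3, 2)

Partition of {1..14} into 6 W_5-dot-orbits:

[[1, 4, 5, 9, 12], [2], [3], [6], [7, 8, 10, 11, 14], [13]]


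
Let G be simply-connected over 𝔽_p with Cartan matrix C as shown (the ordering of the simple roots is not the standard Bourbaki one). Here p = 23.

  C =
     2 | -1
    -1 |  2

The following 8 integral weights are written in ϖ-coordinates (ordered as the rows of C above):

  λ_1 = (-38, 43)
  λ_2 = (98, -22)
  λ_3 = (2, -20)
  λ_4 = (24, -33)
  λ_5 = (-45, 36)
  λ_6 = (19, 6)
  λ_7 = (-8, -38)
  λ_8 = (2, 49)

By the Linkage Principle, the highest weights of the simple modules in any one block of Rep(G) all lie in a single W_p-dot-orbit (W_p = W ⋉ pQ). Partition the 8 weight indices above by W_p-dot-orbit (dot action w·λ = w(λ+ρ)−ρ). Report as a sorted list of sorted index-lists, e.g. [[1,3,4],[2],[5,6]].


C ↔ A_2 under row/col permutation; |W(A_2)| = 6.

Each λ_j+ρ reduced to Ā_23; 2-tuples below use C's row order:

    [1] (2, 14)
    [2] (2, 14)
    [3] (16, 3)
    [4] (2, 14)
    [5] (2, 14)
    [6] (16, 3)
    [7] (2, 14)
    [8] (16, 3)

Linkage partition of the 8 weights (2 classes, p=23):

[[1, 2, 4, 5, 7], [3, 6, 8]]


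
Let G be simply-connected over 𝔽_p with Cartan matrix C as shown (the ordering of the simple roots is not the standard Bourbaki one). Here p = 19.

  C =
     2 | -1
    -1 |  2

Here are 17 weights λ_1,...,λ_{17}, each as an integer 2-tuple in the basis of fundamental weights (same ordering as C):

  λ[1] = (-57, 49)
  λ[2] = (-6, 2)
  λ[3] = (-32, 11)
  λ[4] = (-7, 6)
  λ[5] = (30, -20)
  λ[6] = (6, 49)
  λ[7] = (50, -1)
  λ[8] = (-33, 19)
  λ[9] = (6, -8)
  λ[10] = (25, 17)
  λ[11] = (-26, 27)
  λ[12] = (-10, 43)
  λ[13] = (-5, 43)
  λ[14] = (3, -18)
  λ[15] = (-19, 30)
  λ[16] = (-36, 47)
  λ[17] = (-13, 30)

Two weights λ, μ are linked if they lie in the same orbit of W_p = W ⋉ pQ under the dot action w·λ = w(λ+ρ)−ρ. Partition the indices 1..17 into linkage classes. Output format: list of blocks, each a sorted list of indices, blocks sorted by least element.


Type A_2, rank 2, |W|=6; reorder rows/cols to standard.

Folding the 17 weights λ_j+ρ into Ā_19 (reps in the given 2-coord order):

  1: (6, 1) · 2: (3, 2) · 3: (0, 7) · 4: (6, 1) · 5: (0, 7) · 6: (0, 7) · 7: (0, 6) · 8: (6, 1) · 9: (0, 7) · 10: (6, 1) · 11: (10, 6) · 12: (10, 6) · 13: (13, 4) · 14: (13, 4) · 15: (6, 1) · 16: (10, 6) · 17: (0, 7)

6 distinct reps among the 17 weights ⇒ 6 W_19-linkage classes:

[[1, 4, 8, 10, 15], [2], [3, 5, 6, 9, 17], [7], [11, 12, 16], [13, 14]]


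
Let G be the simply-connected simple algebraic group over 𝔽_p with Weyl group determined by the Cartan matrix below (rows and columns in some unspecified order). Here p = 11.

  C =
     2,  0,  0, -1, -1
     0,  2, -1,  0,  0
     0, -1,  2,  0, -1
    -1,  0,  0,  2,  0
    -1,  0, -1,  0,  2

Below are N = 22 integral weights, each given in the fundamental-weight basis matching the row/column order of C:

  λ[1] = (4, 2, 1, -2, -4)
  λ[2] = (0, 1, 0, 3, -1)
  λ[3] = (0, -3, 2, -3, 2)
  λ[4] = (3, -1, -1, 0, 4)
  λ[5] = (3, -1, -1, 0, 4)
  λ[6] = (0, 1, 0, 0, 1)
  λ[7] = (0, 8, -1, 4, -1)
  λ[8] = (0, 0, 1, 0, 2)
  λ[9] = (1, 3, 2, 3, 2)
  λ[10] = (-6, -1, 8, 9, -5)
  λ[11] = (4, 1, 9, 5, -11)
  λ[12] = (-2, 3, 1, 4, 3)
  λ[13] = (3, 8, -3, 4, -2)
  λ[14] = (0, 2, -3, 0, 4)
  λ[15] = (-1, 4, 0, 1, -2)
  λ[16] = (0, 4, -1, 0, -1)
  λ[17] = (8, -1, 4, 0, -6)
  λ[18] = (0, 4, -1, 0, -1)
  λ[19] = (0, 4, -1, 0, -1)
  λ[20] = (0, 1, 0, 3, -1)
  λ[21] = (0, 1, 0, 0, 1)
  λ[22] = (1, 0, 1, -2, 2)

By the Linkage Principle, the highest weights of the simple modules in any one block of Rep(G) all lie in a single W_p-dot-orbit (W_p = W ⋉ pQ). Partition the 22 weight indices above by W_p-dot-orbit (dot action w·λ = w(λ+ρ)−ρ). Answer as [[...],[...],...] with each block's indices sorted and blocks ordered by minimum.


C ↔ A_5 under row/col permutation; |W(A_5)| = 720.

Alcove-folded reps (p=11, 22 weights, presented ϖ-order):

  λ_1 → (1, 2, 1, 1, 2)
  λ_2 → (1, 2, 1, 4, 0)
  λ_3 → (1, 2, 1, 1, 2)
  λ_4 → (4, 0, 0, 1, 5)
  λ_5 → (4, 0, 0, 1, 5)
  λ_6 → (1, 2, 1, 1, 2)
  λ_7 → (1, 5, 0, 1, 0)
  λ_8 → (1, 1, 2, 1, 3)
  λ_9 → (1, 1, 2, 1, 3)
  λ_10 → (4, 0, 0, 1, 5)
  λ_11 → (4, 0, 0, 1, 5)
  λ_12 → (1, 1, 2, 1, 3)
  λ_13 → (1, 2, 1, 1, 2)
  λ_14 → (1, 1, 2, 1, 3)
  λ_15 → (1, 5, 0, 1, 0)
  λ_16 → (1, 5, 0, 1, 0)
  λ_17 → (4, 0, 0, 1, 5)
  λ_18 → (1, 5, 0, 1, 0)
  λ_19 → (1, 5, 0, 1, 0)
  λ_20 → (1, 2, 1, 4, 0)
  λ_21 → (1, 2, 1, 1, 2)
  λ_22 → (1, 1, 2, 1, 3)

These 22 weights hit 5 W_11-dot-orbits; sizes (5, 2, 5, 5, 5):

[[1, 3, 6, 13, 21], [2, 20], [4, 5, 10, 11, 17], [7, 15, 16, 18, 19], [8, 9, 12, 14, 22]]


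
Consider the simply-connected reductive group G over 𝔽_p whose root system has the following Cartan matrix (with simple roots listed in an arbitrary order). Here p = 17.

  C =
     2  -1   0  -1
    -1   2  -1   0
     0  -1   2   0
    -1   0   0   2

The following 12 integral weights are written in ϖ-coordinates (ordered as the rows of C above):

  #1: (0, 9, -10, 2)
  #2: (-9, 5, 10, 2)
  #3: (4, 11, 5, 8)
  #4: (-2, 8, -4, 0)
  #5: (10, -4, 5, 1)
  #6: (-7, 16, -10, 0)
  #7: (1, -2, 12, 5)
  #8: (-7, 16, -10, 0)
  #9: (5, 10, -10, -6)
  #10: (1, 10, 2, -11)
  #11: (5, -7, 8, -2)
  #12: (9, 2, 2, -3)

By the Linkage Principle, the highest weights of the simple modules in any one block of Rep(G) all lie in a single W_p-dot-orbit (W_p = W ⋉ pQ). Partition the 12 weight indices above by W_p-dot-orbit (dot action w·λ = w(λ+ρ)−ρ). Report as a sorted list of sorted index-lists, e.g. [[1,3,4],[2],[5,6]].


Dynkin diagram of C (from the 6 off-diagonal −1 entries): A_4.

Ā_17 reps of the 12 weights (A_4, coords as presented):

    [1] (1, 1, 9, 3)
    [2] (1, 2, 9, 5)
    [3] (1, 2, 9, 5)
    [4] (1, 5, 3, 0)
    [5] (8, 3, 3, 2)
    [6] (1, 2, 9, 5)
    [7] (1, 1, 9, 3)
    [8] (1, 2, 9, 5)
    [9] (1, 2, 9, 5)
    [10] (8, 3, 3, 2)
    [11] (1, 5, 3, 0)
    [12] (8, 3, 3, 2)

Grouping the 12 weights by Ā_17-representative: 4 linkage classes.

[[1, 7], [2, 3, 6, 8, 9], [4, 11], [5, 10, 12]]


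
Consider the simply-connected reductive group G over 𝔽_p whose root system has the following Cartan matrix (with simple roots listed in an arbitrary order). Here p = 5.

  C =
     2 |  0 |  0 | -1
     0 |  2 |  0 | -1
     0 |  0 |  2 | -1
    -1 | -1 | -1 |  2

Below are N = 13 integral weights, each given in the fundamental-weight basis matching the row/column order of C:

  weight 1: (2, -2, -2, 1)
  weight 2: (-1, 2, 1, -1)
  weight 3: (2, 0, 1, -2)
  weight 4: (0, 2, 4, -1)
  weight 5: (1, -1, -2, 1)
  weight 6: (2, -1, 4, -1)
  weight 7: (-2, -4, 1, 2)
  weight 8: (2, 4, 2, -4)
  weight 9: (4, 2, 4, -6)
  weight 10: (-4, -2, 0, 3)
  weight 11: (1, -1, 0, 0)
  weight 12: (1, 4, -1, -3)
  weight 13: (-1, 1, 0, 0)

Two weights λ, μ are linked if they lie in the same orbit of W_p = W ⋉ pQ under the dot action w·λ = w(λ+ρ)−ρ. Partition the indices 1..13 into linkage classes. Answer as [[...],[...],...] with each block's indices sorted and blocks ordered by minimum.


Root system D_4: the 4×4 matrix C matches after relabeling.

λ_j+ρ reflected into Ā_5 (⟨·,θ^∨⟩≤5); 4-tuples as given:

  [1] (3, 1, 1, 0) · [2] (0, 3, 2, 0) · [3] (2, 0, 1, 1) · [4] (3, 1, 1, 0) · [5] (2, 0, 1, 1) · [6] (0, 3, 2, 0) · [7] (0, 2, 1, 1) · [8] (0, 2, 0, 0) · [9] (0, 2, 0, 0) · [10] (3, 1, 1, 0) · [11] (2, 0, 1, 1) · [12] (0, 3, 2, 0) · [13] (0, 2, 1, 1)

Partition of {1..13} into 5 W_5-dot-orbits:

[[1, 4, 10], [2, 6, 12], [3, 5, 11], [7, 13], [8, 9]]


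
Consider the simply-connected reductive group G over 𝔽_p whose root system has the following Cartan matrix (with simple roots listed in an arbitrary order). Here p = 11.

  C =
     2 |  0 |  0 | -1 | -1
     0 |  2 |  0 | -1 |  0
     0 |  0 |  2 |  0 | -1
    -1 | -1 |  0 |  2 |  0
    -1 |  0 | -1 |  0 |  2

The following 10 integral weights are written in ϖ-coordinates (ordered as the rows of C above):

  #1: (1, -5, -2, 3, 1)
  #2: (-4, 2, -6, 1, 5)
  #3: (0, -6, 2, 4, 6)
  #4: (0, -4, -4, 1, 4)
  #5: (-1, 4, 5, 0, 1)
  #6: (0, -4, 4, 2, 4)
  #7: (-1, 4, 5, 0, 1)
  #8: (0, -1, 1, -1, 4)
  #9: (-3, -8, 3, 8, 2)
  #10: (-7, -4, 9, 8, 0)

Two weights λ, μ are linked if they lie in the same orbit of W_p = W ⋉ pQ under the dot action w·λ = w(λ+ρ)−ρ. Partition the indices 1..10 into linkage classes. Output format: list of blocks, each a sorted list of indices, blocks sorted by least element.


C ↔ A_5 under row/col permutation; |W(A_5)| = 720.

Alcove-folded reps (p=11, 10 weights, presented ϖ-order):

  λ_1 → (2, 4, 1, 0, 1)
  λ_2 → (0, 2, 3, 1, 2)
  λ_3 → (1, 0, 2, 0, 5)
  λ_4 → (0, 2, 3, 1, 2)
  λ_5 → (0, 2, 3, 1, 2)
  λ_6 → (1, 0, 2, 0, 5)
  λ_7 → (0, 2, 3, 1, 2)
  λ_8 → (1, 0, 2, 0, 5)
  λ_9 → (2, 4, 1, 0, 1)
  λ_10 → (1, 0, 2, 0, 5)

The 10 indices split into 3 linkage classes (same alcove rep ⇔ same W_11-dot-orbit):

[[1, 9], [2, 4, 5, 7], [3, 6, 8, 10]]


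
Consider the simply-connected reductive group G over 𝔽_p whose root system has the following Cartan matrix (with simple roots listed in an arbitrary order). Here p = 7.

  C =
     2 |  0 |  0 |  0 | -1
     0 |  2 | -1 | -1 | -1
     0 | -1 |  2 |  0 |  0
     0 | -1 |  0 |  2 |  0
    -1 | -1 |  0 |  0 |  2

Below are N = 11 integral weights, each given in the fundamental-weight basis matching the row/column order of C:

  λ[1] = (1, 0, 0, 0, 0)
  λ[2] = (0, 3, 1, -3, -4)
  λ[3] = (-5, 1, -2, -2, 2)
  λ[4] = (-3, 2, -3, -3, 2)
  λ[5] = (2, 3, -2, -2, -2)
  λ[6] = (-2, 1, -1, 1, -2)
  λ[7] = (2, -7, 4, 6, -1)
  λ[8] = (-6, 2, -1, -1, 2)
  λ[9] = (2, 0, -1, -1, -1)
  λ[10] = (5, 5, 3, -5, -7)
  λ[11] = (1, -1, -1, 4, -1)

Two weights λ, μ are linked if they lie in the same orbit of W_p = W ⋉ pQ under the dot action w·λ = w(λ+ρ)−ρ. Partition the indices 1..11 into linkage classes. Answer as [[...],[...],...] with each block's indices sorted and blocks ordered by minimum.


D_5 Cartan matrix, 5 simple roots permuted; ρ=(1,1,1,1,1).

W_7-reps of the 11 weights in Ā_7 (same 5-coord order as C):

  1: (2, 1, 1, 1, 0)
  2: (2, 1, 1, 1, 0)
  3: (3, 1, 0, 0, 0)
  4: (2, 1, 1, 1, 0)
  5: (2, 1, 1, 1, 0)
  6: (1, 0, 0, 2, 1)
  7: (3, 1, 0, 0, 0)
  8: (3, 1, 0, 0, 0)
  9: (3, 1, 0, 0, 0)
  10: (3, 1, 0, 0, 0)
  11: (2, 0, 0, 5, 0)

Partition of {1..11} into 4 W_7-dot-orbits:

[[1, 2, 4, 5], [3, 7, 8, 9, 10], [6], [11]]


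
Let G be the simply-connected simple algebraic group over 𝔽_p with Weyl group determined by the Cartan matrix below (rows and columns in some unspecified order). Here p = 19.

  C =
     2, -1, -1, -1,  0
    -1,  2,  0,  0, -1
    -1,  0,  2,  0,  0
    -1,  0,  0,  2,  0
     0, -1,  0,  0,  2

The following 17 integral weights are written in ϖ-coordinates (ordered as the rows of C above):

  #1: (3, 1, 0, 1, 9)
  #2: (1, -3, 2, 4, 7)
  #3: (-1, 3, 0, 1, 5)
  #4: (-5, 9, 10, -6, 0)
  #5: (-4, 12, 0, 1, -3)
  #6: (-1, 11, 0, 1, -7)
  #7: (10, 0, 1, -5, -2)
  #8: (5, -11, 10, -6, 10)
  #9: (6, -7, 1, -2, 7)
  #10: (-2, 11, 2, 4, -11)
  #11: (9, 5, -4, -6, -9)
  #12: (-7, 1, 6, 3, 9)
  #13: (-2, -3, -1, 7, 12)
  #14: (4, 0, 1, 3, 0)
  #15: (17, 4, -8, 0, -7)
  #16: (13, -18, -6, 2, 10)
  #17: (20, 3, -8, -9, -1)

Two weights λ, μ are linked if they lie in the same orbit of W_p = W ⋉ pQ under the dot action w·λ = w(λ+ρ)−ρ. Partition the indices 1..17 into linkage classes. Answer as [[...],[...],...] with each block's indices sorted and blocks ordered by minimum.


D_5 Cartan matrix, 5 simple roots permuted; ρ=(1,1,1,1,1).

Each λ_j+ρ reduced to Ā_19; 5-tuples below use C's row order:

  λ_1 → (0, 4, 1, 2, 6) · λ_2 → (0, 2, 3, 5, 6) · λ_3 → (0, 4, 1, 2, 6) · λ_4 → (5, 1, 2, 4, 1) · λ_5 → (0, 6, 2, 1, 2) · λ_6 → (0, 4, 1, 2, 6) · λ_7 → (5, 1, 2, 4, 1) · λ_8 → (5, 1, 2, 4, 1) · λ_9 → (0, 6, 2, 1, 2) · λ_10 → (1, 0, 2, 4, 10) · λ_11 → (0, 2, 3, 5, 6) · λ_12 → (0, 4, 1, 2, 6) · λ_13 → (1, 0, 2, 4, 10) · λ_14 → (5, 1, 2, 4, 1) · λ_15 → (1, 0, 2, 4, 10) · λ_16 → (0, 2, 3, 5, 6) · λ_17 → (0, 4, 1, 2, 6)

The 17 indices split into 5 linkage classes (same alcove rep ⇔ same W_19-dot-orbit):

[[1, 3, 6, 12, 17], [2, 11, 16], [4, 7, 8, 14], [5, 9], [10, 13, 15]]
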